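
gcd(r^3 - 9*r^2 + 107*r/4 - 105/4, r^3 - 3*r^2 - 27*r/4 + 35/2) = r - 7/2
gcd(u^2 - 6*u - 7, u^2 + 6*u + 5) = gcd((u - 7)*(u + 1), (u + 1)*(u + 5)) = u + 1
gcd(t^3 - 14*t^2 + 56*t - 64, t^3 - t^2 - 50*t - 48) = t - 8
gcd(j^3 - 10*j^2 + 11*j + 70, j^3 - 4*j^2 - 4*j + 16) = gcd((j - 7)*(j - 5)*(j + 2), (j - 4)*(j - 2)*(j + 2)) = j + 2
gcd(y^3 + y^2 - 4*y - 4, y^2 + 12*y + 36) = 1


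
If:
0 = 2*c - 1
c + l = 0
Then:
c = 1/2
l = -1/2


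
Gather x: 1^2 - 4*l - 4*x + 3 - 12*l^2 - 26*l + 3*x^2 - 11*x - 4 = -12*l^2 - 30*l + 3*x^2 - 15*x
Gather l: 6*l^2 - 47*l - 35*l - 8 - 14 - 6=6*l^2 - 82*l - 28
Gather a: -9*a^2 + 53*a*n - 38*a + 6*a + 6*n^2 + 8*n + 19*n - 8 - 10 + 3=-9*a^2 + a*(53*n - 32) + 6*n^2 + 27*n - 15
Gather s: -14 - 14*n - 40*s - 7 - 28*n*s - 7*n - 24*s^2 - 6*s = -21*n - 24*s^2 + s*(-28*n - 46) - 21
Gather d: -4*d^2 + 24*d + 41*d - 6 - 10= -4*d^2 + 65*d - 16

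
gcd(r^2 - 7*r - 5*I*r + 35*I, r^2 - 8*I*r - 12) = 1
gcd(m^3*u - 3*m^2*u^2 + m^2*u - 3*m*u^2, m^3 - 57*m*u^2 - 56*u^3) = 1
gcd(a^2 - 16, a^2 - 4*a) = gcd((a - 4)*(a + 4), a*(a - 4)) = a - 4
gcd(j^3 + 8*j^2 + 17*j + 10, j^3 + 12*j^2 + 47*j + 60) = j + 5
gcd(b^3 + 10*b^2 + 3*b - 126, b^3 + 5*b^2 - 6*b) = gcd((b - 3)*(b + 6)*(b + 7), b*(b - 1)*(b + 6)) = b + 6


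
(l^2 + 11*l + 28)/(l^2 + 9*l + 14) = (l + 4)/(l + 2)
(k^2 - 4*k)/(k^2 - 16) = k/(k + 4)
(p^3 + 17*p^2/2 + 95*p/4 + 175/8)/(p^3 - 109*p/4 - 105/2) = (p + 5/2)/(p - 6)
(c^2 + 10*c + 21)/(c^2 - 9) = (c + 7)/(c - 3)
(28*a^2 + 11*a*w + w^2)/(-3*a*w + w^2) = (28*a^2 + 11*a*w + w^2)/(w*(-3*a + w))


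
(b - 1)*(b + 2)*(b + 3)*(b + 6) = b^4 + 10*b^3 + 25*b^2 - 36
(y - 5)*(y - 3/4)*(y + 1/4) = y^3 - 11*y^2/2 + 37*y/16 + 15/16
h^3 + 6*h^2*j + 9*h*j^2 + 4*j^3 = (h + j)^2*(h + 4*j)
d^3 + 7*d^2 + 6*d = d*(d + 1)*(d + 6)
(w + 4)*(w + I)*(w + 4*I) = w^3 + 4*w^2 + 5*I*w^2 - 4*w + 20*I*w - 16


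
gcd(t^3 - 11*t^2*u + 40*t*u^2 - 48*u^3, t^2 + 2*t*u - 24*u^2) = t - 4*u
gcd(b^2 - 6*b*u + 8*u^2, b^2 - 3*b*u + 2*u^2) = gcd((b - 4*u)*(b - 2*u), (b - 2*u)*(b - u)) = -b + 2*u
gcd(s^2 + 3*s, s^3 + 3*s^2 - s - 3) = s + 3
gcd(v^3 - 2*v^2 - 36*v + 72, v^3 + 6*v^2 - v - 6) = v + 6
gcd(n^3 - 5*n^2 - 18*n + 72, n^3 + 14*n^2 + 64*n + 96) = n + 4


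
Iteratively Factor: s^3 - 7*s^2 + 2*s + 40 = (s + 2)*(s^2 - 9*s + 20) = (s - 5)*(s + 2)*(s - 4)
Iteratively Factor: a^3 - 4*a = (a)*(a^2 - 4) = a*(a + 2)*(a - 2)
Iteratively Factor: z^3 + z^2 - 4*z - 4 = (z - 2)*(z^2 + 3*z + 2) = (z - 2)*(z + 2)*(z + 1)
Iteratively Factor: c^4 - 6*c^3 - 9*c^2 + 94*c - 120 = (c - 3)*(c^3 - 3*c^2 - 18*c + 40) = (c - 5)*(c - 3)*(c^2 + 2*c - 8) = (c - 5)*(c - 3)*(c + 4)*(c - 2)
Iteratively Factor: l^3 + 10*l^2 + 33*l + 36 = (l + 3)*(l^2 + 7*l + 12) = (l + 3)*(l + 4)*(l + 3)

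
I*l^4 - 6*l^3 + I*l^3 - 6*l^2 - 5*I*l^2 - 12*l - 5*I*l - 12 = (l - I)*(l + 3*I)*(l + 4*I)*(I*l + I)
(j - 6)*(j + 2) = j^2 - 4*j - 12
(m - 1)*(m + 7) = m^2 + 6*m - 7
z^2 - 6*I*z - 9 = (z - 3*I)^2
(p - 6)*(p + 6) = p^2 - 36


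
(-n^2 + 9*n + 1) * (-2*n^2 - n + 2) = 2*n^4 - 17*n^3 - 13*n^2 + 17*n + 2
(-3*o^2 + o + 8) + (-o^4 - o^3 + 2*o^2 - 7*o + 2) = -o^4 - o^3 - o^2 - 6*o + 10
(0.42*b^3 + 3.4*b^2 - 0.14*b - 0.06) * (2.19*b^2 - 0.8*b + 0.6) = 0.9198*b^5 + 7.11*b^4 - 2.7746*b^3 + 2.0206*b^2 - 0.036*b - 0.036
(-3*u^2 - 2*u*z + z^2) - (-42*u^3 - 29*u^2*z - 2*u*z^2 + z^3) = 42*u^3 + 29*u^2*z - 3*u^2 + 2*u*z^2 - 2*u*z - z^3 + z^2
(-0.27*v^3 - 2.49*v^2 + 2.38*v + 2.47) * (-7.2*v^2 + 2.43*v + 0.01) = 1.944*v^5 + 17.2719*v^4 - 23.1894*v^3 - 12.0255*v^2 + 6.0259*v + 0.0247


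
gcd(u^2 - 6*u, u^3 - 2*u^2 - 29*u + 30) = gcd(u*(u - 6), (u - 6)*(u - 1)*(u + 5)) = u - 6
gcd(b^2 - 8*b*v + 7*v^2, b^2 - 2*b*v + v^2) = -b + v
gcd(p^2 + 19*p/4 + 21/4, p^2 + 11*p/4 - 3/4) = p + 3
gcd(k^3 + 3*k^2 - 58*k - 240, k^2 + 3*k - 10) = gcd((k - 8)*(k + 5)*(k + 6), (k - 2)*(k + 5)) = k + 5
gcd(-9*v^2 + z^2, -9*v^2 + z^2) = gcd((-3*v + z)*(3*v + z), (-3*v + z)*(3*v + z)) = -9*v^2 + z^2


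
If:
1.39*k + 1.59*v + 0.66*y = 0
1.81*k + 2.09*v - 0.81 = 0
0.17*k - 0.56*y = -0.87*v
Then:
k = 1.50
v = -0.91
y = -0.96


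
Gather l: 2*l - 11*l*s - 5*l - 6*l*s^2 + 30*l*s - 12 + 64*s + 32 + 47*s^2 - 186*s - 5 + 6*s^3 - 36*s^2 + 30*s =l*(-6*s^2 + 19*s - 3) + 6*s^3 + 11*s^2 - 92*s + 15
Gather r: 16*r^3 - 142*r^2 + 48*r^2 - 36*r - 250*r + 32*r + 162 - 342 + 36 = 16*r^3 - 94*r^2 - 254*r - 144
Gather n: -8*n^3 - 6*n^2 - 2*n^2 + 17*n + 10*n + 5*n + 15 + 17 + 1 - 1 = -8*n^3 - 8*n^2 + 32*n + 32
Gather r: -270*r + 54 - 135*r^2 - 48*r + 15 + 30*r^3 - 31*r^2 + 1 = 30*r^3 - 166*r^2 - 318*r + 70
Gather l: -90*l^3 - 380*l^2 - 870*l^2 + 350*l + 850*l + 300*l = -90*l^3 - 1250*l^2 + 1500*l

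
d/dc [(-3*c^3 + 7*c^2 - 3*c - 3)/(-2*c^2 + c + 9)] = 2*(3*c^4 - 3*c^3 - 40*c^2 + 57*c - 12)/(4*c^4 - 4*c^3 - 35*c^2 + 18*c + 81)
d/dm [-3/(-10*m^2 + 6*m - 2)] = 3*(3 - 10*m)/(2*(5*m^2 - 3*m + 1)^2)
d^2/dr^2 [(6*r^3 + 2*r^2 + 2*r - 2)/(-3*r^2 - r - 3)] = 4*(18*r^3 + 27*r^2 - 45*r - 14)/(27*r^6 + 27*r^5 + 90*r^4 + 55*r^3 + 90*r^2 + 27*r + 27)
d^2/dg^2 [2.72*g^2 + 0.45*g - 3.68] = 5.44000000000000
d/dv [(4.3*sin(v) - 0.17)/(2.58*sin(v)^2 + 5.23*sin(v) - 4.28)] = (-11.094*sin(v)^2 + 0.877199999999998*sin(v) - 17.5149)*cos(v)/(6.6564*sin(v)^4 + 26.9868*sin(v)^3 + 5.2681*sin(v)^2 - 44.7688*sin(v) + 18.3184)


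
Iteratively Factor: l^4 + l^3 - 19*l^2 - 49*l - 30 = (l + 1)*(l^3 - 19*l - 30) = (l + 1)*(l + 3)*(l^2 - 3*l - 10) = (l + 1)*(l + 2)*(l + 3)*(l - 5)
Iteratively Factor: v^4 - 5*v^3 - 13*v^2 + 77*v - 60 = (v - 3)*(v^3 - 2*v^2 - 19*v + 20) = (v - 5)*(v - 3)*(v^2 + 3*v - 4) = (v - 5)*(v - 3)*(v - 1)*(v + 4)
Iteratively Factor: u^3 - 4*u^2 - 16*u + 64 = (u - 4)*(u^2 - 16) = (u - 4)*(u + 4)*(u - 4)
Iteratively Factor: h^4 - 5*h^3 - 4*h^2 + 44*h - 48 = (h - 4)*(h^3 - h^2 - 8*h + 12) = (h - 4)*(h + 3)*(h^2 - 4*h + 4) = (h - 4)*(h - 2)*(h + 3)*(h - 2)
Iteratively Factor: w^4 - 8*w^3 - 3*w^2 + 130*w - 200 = (w - 5)*(w^3 - 3*w^2 - 18*w + 40) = (w - 5)^2*(w^2 + 2*w - 8) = (w - 5)^2*(w - 2)*(w + 4)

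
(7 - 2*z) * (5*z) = -10*z^2 + 35*z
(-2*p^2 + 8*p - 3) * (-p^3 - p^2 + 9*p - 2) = 2*p^5 - 6*p^4 - 23*p^3 + 79*p^2 - 43*p + 6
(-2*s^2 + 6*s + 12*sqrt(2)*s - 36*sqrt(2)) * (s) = -2*s^3 + 6*s^2 + 12*sqrt(2)*s^2 - 36*sqrt(2)*s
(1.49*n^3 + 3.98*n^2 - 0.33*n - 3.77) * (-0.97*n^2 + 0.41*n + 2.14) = -1.4453*n^5 - 3.2497*n^4 + 5.1405*n^3 + 12.0388*n^2 - 2.2519*n - 8.0678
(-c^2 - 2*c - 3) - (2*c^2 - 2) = -3*c^2 - 2*c - 1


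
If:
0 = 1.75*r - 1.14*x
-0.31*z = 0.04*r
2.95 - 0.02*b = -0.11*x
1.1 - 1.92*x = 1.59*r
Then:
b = 149.55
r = 0.24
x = 0.37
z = -0.03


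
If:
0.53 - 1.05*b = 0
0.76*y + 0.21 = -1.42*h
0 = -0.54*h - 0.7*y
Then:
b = 0.50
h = -0.25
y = 0.19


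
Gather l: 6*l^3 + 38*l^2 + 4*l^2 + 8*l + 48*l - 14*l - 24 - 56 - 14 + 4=6*l^3 + 42*l^2 + 42*l - 90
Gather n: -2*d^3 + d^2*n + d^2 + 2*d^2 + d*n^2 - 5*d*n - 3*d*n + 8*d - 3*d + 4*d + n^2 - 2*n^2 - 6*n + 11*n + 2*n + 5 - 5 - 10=-2*d^3 + 3*d^2 + 9*d + n^2*(d - 1) + n*(d^2 - 8*d + 7) - 10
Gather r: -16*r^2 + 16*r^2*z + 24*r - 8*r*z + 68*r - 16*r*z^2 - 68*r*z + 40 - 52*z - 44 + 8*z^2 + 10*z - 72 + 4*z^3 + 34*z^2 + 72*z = r^2*(16*z - 16) + r*(-16*z^2 - 76*z + 92) + 4*z^3 + 42*z^2 + 30*z - 76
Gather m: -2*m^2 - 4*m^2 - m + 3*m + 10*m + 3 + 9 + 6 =-6*m^2 + 12*m + 18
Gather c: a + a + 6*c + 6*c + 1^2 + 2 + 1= 2*a + 12*c + 4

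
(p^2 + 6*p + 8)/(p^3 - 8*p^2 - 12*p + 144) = (p + 2)/(p^2 - 12*p + 36)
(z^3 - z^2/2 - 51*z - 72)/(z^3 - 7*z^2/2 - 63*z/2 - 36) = (z + 6)/(z + 3)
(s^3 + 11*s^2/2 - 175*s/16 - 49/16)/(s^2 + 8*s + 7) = (16*s^2 - 24*s - 7)/(16*(s + 1))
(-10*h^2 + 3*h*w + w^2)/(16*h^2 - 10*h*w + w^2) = (5*h + w)/(-8*h + w)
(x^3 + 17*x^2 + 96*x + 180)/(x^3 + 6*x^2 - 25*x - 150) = (x + 6)/(x - 5)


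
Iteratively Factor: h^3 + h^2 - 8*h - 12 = (h + 2)*(h^2 - h - 6) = (h + 2)^2*(h - 3)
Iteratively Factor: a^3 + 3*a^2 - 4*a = (a)*(a^2 + 3*a - 4) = a*(a - 1)*(a + 4)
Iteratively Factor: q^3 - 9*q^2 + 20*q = (q - 5)*(q^2 - 4*q) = q*(q - 5)*(q - 4)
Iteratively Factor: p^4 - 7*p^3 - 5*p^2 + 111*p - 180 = (p - 3)*(p^3 - 4*p^2 - 17*p + 60) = (p - 3)^2*(p^2 - p - 20) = (p - 5)*(p - 3)^2*(p + 4)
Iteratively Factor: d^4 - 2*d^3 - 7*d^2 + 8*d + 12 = (d - 2)*(d^3 - 7*d - 6) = (d - 2)*(d + 2)*(d^2 - 2*d - 3) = (d - 2)*(d + 1)*(d + 2)*(d - 3)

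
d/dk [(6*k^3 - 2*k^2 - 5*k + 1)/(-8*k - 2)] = (-48*k^3 - 10*k^2 + 4*k + 9)/(2*(16*k^2 + 8*k + 1))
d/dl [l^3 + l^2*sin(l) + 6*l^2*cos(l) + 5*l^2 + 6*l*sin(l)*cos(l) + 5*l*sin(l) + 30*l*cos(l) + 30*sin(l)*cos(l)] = -6*l^2*sin(l) + l^2*cos(l) + 3*l^2 - 28*l*sin(l) + 17*l*cos(l) + 6*l*cos(2*l) + 10*l + 5*sin(l) + 3*sin(2*l) + 30*cos(l) + 30*cos(2*l)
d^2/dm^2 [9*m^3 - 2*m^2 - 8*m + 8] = 54*m - 4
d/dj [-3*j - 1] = -3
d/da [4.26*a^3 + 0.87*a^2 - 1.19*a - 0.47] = 12.78*a^2 + 1.74*a - 1.19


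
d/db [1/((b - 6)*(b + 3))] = (3 - 2*b)/(b^4 - 6*b^3 - 27*b^2 + 108*b + 324)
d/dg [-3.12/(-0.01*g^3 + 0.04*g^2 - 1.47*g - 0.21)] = (-0.0936*g^2 + 0.2496*g - 4.5864)/(0.01*g^3 - 0.04*g^2 + 1.47*g + 0.21)^2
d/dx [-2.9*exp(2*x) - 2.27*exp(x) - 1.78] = (-5.8*exp(x) - 2.27)*exp(x)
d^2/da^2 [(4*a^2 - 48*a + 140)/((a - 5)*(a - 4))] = -24/(a^3 - 12*a^2 + 48*a - 64)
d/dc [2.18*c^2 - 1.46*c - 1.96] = 4.36*c - 1.46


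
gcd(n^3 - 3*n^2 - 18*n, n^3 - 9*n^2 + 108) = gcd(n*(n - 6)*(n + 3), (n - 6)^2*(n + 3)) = n^2 - 3*n - 18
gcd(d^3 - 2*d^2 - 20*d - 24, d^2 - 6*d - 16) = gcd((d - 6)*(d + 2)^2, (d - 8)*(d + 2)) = d + 2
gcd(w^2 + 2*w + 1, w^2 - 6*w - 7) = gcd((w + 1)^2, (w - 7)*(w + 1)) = w + 1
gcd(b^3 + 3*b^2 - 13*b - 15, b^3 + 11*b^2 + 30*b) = b + 5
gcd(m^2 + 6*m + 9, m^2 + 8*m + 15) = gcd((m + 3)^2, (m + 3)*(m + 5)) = m + 3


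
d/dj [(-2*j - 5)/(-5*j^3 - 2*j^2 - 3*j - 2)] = (10*j^3 + 4*j^2 + 6*j - (2*j + 5)*(15*j^2 + 4*j + 3) + 4)/(5*j^3 + 2*j^2 + 3*j + 2)^2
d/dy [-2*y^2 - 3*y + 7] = -4*y - 3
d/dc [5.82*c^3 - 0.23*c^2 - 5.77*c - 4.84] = 17.46*c^2 - 0.46*c - 5.77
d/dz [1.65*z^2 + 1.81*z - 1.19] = 3.3*z + 1.81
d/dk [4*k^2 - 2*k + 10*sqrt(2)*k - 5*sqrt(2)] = 8*k - 2 + 10*sqrt(2)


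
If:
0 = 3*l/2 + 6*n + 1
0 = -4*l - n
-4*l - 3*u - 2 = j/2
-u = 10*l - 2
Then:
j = -616/45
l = 2/45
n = -8/45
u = 14/9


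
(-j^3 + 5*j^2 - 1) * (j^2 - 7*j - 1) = -j^5 + 12*j^4 - 34*j^3 - 6*j^2 + 7*j + 1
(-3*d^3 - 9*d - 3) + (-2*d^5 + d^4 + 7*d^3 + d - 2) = -2*d^5 + d^4 + 4*d^3 - 8*d - 5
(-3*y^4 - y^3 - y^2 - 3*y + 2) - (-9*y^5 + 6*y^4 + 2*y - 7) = 9*y^5 - 9*y^4 - y^3 - y^2 - 5*y + 9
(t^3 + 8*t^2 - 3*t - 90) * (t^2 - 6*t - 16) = t^5 + 2*t^4 - 67*t^3 - 200*t^2 + 588*t + 1440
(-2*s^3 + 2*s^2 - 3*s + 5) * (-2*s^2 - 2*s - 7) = 4*s^5 + 16*s^3 - 18*s^2 + 11*s - 35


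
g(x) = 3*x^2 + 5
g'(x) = 6*x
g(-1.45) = 11.31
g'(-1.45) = -8.70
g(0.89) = 7.38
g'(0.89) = 5.34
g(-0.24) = 5.17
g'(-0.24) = -1.44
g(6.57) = 134.49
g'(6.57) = 39.42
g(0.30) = 5.27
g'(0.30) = 1.80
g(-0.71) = 6.51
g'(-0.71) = -4.26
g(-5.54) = 97.07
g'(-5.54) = -33.24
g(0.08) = 5.02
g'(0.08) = 0.48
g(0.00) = 5.00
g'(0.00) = 0.00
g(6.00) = 113.00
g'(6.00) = 36.00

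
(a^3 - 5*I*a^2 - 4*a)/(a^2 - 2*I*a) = (a^2 - 5*I*a - 4)/(a - 2*I)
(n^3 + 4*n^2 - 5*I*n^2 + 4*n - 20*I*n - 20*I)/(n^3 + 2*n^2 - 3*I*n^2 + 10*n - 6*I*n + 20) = (n + 2)/(n + 2*I)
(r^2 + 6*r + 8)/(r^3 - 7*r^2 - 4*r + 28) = (r + 4)/(r^2 - 9*r + 14)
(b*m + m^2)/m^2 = (b + m)/m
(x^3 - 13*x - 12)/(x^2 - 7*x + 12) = (x^2 + 4*x + 3)/(x - 3)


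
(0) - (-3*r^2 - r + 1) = 3*r^2 + r - 1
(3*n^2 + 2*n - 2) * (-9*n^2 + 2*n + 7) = -27*n^4 - 12*n^3 + 43*n^2 + 10*n - 14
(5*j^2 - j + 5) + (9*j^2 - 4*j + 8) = 14*j^2 - 5*j + 13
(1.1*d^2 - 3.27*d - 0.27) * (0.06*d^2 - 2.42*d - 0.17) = 0.066*d^4 - 2.8582*d^3 + 7.7102*d^2 + 1.2093*d + 0.0459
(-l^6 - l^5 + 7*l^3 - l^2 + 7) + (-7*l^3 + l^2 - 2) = -l^6 - l^5 + 5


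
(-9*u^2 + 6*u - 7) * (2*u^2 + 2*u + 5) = -18*u^4 - 6*u^3 - 47*u^2 + 16*u - 35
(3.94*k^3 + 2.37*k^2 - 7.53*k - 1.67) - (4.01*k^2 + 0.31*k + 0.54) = 3.94*k^3 - 1.64*k^2 - 7.84*k - 2.21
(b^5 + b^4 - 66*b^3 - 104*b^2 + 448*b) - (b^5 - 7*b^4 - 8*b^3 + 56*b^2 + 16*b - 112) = 8*b^4 - 58*b^3 - 160*b^2 + 432*b + 112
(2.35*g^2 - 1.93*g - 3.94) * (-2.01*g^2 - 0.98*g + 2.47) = -4.7235*g^4 + 1.5763*g^3 + 15.6153*g^2 - 0.9059*g - 9.7318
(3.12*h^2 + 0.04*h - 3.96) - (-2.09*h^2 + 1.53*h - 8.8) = 5.21*h^2 - 1.49*h + 4.84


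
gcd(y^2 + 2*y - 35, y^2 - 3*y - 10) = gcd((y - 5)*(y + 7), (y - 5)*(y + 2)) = y - 5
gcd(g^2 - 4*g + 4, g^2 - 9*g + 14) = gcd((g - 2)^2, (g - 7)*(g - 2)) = g - 2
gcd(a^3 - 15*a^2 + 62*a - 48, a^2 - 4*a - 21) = 1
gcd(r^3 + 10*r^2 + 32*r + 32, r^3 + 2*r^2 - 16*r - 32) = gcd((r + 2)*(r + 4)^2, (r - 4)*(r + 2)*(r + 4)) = r^2 + 6*r + 8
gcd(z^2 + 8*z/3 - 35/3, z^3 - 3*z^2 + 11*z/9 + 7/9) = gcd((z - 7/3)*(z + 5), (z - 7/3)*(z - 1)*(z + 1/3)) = z - 7/3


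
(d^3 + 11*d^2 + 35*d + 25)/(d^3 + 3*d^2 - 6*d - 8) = (d^2 + 10*d + 25)/(d^2 + 2*d - 8)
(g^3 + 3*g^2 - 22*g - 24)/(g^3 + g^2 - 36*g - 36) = (g - 4)/(g - 6)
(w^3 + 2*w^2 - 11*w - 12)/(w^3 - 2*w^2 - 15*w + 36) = (w + 1)/(w - 3)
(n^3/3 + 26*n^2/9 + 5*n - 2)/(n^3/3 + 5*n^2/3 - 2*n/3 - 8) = (n^2 + 17*n/3 - 2)/(n^2 + 2*n - 8)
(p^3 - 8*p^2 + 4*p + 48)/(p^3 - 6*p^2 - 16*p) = (p^2 - 10*p + 24)/(p*(p - 8))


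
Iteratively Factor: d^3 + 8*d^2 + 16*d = (d + 4)*(d^2 + 4*d) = (d + 4)^2*(d)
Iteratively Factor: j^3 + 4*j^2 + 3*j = (j + 3)*(j^2 + j) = j*(j + 3)*(j + 1)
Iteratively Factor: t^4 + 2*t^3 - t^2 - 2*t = (t)*(t^3 + 2*t^2 - t - 2) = t*(t - 1)*(t^2 + 3*t + 2) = t*(t - 1)*(t + 1)*(t + 2)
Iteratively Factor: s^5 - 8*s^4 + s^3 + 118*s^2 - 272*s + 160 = (s - 2)*(s^4 - 6*s^3 - 11*s^2 + 96*s - 80) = (s - 2)*(s + 4)*(s^3 - 10*s^2 + 29*s - 20) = (s - 5)*(s - 2)*(s + 4)*(s^2 - 5*s + 4) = (s - 5)*(s - 4)*(s - 2)*(s + 4)*(s - 1)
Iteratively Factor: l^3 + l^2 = (l)*(l^2 + l) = l*(l + 1)*(l)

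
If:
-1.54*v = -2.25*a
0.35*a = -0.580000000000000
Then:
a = -1.66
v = -2.42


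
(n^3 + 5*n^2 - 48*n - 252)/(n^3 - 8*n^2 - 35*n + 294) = (n + 6)/(n - 7)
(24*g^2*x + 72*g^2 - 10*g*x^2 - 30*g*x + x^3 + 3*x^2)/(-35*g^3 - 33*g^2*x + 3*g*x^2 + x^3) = (-24*g^2*x - 72*g^2 + 10*g*x^2 + 30*g*x - x^3 - 3*x^2)/(35*g^3 + 33*g^2*x - 3*g*x^2 - x^3)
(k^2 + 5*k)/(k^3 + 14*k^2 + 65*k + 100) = k/(k^2 + 9*k + 20)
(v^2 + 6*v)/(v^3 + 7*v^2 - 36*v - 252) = v/(v^2 + v - 42)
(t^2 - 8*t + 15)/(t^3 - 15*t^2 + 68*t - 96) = (t - 5)/(t^2 - 12*t + 32)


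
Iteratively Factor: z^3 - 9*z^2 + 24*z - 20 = (z - 5)*(z^2 - 4*z + 4) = (z - 5)*(z - 2)*(z - 2)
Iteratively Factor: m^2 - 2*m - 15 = (m + 3)*(m - 5)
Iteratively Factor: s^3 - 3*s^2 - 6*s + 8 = (s - 4)*(s^2 + s - 2) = (s - 4)*(s + 2)*(s - 1)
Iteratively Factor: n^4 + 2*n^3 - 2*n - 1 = (n + 1)*(n^3 + n^2 - n - 1) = (n + 1)^2*(n^2 - 1) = (n - 1)*(n + 1)^2*(n + 1)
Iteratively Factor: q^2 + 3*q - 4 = (q - 1)*(q + 4)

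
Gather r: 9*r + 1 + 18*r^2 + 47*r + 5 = 18*r^2 + 56*r + 6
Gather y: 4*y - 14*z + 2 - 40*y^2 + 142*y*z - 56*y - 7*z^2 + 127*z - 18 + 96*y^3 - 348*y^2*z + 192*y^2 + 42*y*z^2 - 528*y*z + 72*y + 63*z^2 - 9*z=96*y^3 + y^2*(152 - 348*z) + y*(42*z^2 - 386*z + 20) + 56*z^2 + 104*z - 16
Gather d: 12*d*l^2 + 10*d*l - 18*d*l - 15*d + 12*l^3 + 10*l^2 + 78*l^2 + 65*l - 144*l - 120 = d*(12*l^2 - 8*l - 15) + 12*l^3 + 88*l^2 - 79*l - 120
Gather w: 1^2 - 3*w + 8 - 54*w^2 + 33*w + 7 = -54*w^2 + 30*w + 16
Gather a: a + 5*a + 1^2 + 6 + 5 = 6*a + 12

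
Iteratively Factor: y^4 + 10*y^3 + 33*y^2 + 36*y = (y + 4)*(y^3 + 6*y^2 + 9*y) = y*(y + 4)*(y^2 + 6*y + 9) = y*(y + 3)*(y + 4)*(y + 3)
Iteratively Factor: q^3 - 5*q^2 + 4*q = (q - 1)*(q^2 - 4*q) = q*(q - 1)*(q - 4)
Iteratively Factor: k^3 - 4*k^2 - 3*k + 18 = (k + 2)*(k^2 - 6*k + 9) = (k - 3)*(k + 2)*(k - 3)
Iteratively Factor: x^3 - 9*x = (x + 3)*(x^2 - 3*x) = x*(x + 3)*(x - 3)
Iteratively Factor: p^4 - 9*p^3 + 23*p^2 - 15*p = (p - 3)*(p^3 - 6*p^2 + 5*p) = p*(p - 3)*(p^2 - 6*p + 5) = p*(p - 3)*(p - 1)*(p - 5)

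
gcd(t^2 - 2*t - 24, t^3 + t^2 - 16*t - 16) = t + 4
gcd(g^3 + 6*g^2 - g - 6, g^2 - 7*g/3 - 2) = 1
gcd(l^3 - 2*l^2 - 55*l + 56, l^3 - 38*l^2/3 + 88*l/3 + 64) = l - 8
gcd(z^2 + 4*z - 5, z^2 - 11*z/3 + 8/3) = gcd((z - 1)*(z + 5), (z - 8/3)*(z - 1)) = z - 1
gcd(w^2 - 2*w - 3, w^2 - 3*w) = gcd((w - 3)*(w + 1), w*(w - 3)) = w - 3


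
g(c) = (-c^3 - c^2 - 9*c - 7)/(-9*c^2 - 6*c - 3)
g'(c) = (18*c + 6)*(-c^3 - c^2 - 9*c - 7)/(-9*c^2 - 6*c - 3)^2 + (-3*c^2 - 2*c - 9)/(-9*c^2 - 6*c - 3) = (3*c^4 + 4*c^3 - 22*c^2 - 40*c - 5)/(3*(9*c^4 + 12*c^3 + 10*c^2 + 4*c + 1))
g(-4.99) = -0.70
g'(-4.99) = 0.08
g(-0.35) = 1.96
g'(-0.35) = 4.62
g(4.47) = 0.75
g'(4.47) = 0.06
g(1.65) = 0.78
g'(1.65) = -0.19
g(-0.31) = 2.13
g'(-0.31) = 3.88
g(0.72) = 1.20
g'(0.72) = -0.90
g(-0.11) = 2.46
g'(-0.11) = -0.44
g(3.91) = 0.71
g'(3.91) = 0.05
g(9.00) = 1.14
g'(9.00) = 0.10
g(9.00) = 1.14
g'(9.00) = 0.10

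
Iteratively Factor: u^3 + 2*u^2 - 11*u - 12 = (u - 3)*(u^2 + 5*u + 4) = (u - 3)*(u + 4)*(u + 1)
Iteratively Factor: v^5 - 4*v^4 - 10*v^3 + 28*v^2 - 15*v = (v - 1)*(v^4 - 3*v^3 - 13*v^2 + 15*v) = (v - 1)*(v + 3)*(v^3 - 6*v^2 + 5*v) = (v - 1)^2*(v + 3)*(v^2 - 5*v) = v*(v - 1)^2*(v + 3)*(v - 5)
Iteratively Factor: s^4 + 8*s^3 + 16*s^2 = (s)*(s^3 + 8*s^2 + 16*s) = s*(s + 4)*(s^2 + 4*s) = s^2*(s + 4)*(s + 4)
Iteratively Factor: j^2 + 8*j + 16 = (j + 4)*(j + 4)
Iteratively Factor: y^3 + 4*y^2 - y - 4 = (y + 4)*(y^2 - 1) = (y + 1)*(y + 4)*(y - 1)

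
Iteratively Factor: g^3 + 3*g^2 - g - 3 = (g + 1)*(g^2 + 2*g - 3) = (g + 1)*(g + 3)*(g - 1)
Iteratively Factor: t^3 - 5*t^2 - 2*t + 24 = (t - 4)*(t^2 - t - 6) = (t - 4)*(t + 2)*(t - 3)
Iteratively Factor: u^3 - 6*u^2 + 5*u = (u - 1)*(u^2 - 5*u) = u*(u - 1)*(u - 5)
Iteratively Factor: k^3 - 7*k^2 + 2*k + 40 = (k + 2)*(k^2 - 9*k + 20) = (k - 4)*(k + 2)*(k - 5)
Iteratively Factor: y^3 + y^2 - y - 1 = (y - 1)*(y^2 + 2*y + 1) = (y - 1)*(y + 1)*(y + 1)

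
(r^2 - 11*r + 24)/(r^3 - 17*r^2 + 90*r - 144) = 1/(r - 6)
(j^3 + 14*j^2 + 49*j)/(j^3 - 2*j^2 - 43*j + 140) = j*(j + 7)/(j^2 - 9*j + 20)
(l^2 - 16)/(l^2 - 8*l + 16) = (l + 4)/(l - 4)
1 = 1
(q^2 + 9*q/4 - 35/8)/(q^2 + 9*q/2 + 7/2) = (q - 5/4)/(q + 1)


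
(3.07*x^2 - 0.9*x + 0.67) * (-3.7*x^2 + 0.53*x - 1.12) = -11.359*x^4 + 4.9571*x^3 - 6.3944*x^2 + 1.3631*x - 0.7504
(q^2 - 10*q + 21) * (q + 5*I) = q^3 - 10*q^2 + 5*I*q^2 + 21*q - 50*I*q + 105*I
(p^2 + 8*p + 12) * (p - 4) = p^3 + 4*p^2 - 20*p - 48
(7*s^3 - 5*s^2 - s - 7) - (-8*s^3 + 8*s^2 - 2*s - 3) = 15*s^3 - 13*s^2 + s - 4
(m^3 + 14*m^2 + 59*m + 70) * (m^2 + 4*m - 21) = m^5 + 18*m^4 + 94*m^3 + 12*m^2 - 959*m - 1470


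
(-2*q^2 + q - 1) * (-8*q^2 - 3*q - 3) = 16*q^4 - 2*q^3 + 11*q^2 + 3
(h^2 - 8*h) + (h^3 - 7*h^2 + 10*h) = h^3 - 6*h^2 + 2*h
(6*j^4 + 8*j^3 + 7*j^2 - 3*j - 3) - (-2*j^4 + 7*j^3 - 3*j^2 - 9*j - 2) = 8*j^4 + j^3 + 10*j^2 + 6*j - 1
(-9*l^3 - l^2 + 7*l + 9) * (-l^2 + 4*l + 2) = 9*l^5 - 35*l^4 - 29*l^3 + 17*l^2 + 50*l + 18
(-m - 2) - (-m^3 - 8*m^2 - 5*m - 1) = m^3 + 8*m^2 + 4*m - 1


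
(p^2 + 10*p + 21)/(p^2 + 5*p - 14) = (p + 3)/(p - 2)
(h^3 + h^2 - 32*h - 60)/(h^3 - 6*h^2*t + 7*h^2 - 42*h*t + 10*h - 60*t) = (6 - h)/(-h + 6*t)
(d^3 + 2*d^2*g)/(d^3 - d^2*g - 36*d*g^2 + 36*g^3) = d^2*(d + 2*g)/(d^3 - d^2*g - 36*d*g^2 + 36*g^3)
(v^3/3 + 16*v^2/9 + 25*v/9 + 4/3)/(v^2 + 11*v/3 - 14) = (3*v^3 + 16*v^2 + 25*v + 12)/(3*(3*v^2 + 11*v - 42))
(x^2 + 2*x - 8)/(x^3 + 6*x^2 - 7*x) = (x^2 + 2*x - 8)/(x*(x^2 + 6*x - 7))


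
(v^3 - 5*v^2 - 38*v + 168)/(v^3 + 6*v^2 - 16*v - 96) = (v - 7)/(v + 4)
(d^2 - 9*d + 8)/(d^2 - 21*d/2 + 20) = 2*(d - 1)/(2*d - 5)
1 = 1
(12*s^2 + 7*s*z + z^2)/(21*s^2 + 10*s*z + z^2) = (4*s + z)/(7*s + z)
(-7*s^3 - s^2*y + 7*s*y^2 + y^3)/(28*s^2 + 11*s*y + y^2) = (-s^2 + y^2)/(4*s + y)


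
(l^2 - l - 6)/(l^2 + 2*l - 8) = (l^2 - l - 6)/(l^2 + 2*l - 8)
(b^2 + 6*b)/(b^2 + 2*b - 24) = b/(b - 4)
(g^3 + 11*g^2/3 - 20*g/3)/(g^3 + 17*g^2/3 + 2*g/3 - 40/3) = g/(g + 2)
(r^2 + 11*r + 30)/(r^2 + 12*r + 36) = (r + 5)/(r + 6)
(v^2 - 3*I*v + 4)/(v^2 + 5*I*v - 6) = (v^2 - 3*I*v + 4)/(v^2 + 5*I*v - 6)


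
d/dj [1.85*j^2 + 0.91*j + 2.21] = 3.7*j + 0.91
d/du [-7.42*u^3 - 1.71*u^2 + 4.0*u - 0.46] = -22.26*u^2 - 3.42*u + 4.0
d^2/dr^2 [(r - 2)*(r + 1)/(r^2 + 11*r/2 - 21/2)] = 8*(-13*r^3 + 51*r^2 - 129*r - 58)/(8*r^6 + 132*r^5 + 474*r^4 - 1441*r^3 - 4977*r^2 + 14553*r - 9261)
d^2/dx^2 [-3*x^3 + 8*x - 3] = -18*x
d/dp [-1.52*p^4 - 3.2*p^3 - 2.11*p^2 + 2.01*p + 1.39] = -6.08*p^3 - 9.6*p^2 - 4.22*p + 2.01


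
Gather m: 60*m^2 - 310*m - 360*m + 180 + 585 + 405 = 60*m^2 - 670*m + 1170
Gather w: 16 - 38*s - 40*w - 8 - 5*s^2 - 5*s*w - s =-5*s^2 - 39*s + w*(-5*s - 40) + 8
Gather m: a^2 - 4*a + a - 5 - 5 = a^2 - 3*a - 10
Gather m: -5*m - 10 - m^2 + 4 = -m^2 - 5*m - 6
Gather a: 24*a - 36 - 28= 24*a - 64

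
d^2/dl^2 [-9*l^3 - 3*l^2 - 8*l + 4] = -54*l - 6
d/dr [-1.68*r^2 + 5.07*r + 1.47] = 5.07 - 3.36*r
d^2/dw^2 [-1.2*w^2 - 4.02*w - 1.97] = -2.40000000000000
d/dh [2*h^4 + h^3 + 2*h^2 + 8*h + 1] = 8*h^3 + 3*h^2 + 4*h + 8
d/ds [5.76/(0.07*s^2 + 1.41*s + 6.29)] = (-0.8064*s - 8.1216)/(0.07*s^2 + 1.41*s + 6.29)^2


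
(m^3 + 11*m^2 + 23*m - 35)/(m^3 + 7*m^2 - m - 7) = (m + 5)/(m + 1)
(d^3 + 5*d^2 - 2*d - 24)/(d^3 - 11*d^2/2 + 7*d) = 2*(d^2 + 7*d + 12)/(d*(2*d - 7))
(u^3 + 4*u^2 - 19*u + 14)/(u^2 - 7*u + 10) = (u^2 + 6*u - 7)/(u - 5)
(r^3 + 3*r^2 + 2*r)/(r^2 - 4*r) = (r^2 + 3*r + 2)/(r - 4)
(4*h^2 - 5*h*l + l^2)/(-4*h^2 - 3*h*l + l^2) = (-h + l)/(h + l)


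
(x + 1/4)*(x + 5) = x^2 + 21*x/4 + 5/4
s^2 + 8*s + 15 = (s + 3)*(s + 5)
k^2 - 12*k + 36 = (k - 6)^2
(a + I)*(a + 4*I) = a^2 + 5*I*a - 4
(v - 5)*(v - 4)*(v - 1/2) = v^3 - 19*v^2/2 + 49*v/2 - 10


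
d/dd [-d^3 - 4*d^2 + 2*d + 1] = -3*d^2 - 8*d + 2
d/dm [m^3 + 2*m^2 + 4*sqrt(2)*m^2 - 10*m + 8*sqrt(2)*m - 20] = 3*m^2 + 4*m + 8*sqrt(2)*m - 10 + 8*sqrt(2)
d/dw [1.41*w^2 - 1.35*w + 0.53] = 2.82*w - 1.35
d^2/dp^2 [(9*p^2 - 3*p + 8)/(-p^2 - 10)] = 2*(3*p^3 + 246*p^2 - 90*p - 820)/(p^6 + 30*p^4 + 300*p^2 + 1000)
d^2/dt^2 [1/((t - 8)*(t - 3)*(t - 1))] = 2*(6*t^4 - 96*t^3 + 537*t^2 - 1188*t + 937)/(t^9 - 36*t^8 + 537*t^7 - 4320*t^6 + 20523*t^5 - 59508*t^4 + 105083*t^3 - 108936*t^2 + 60480*t - 13824)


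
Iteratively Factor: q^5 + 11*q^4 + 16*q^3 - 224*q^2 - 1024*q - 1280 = (q + 4)*(q^4 + 7*q^3 - 12*q^2 - 176*q - 320) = (q + 4)^2*(q^3 + 3*q^2 - 24*q - 80) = (q - 5)*(q + 4)^2*(q^2 + 8*q + 16) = (q - 5)*(q + 4)^3*(q + 4)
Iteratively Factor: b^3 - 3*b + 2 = (b - 1)*(b^2 + b - 2) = (b - 1)*(b + 2)*(b - 1)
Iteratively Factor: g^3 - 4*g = (g)*(g^2 - 4) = g*(g + 2)*(g - 2)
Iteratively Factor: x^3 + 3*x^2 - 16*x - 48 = (x + 3)*(x^2 - 16) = (x + 3)*(x + 4)*(x - 4)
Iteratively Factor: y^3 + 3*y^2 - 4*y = (y)*(y^2 + 3*y - 4) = y*(y - 1)*(y + 4)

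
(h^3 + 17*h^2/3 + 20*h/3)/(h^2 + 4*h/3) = (3*h^2 + 17*h + 20)/(3*h + 4)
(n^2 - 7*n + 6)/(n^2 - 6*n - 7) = (-n^2 + 7*n - 6)/(-n^2 + 6*n + 7)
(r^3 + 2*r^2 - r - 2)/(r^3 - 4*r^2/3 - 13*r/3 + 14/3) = 3*(r + 1)/(3*r - 7)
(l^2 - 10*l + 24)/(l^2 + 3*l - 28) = (l - 6)/(l + 7)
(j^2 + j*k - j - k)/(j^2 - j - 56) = (-j^2 - j*k + j + k)/(-j^2 + j + 56)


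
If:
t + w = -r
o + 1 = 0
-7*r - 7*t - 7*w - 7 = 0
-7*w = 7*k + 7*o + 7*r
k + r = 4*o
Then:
No Solution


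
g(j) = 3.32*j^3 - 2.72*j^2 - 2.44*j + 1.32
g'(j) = 9.96*j^2 - 5.44*j - 2.44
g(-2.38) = -53.04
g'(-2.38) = 66.92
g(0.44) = 0.00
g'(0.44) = -2.91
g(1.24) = 0.44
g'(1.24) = 6.13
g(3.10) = 66.52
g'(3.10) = 76.41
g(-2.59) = -68.29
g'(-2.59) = 78.46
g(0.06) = 1.16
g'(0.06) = -2.73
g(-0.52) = 1.39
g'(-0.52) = 3.08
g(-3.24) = -132.25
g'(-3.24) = 119.74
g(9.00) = 2179.32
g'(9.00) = 755.36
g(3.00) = 59.16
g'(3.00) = 70.88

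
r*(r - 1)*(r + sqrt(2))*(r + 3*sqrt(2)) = r^4 - r^3 + 4*sqrt(2)*r^3 - 4*sqrt(2)*r^2 + 6*r^2 - 6*r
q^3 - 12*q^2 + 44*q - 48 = (q - 6)*(q - 4)*(q - 2)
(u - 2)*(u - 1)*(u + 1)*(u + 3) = u^4 + u^3 - 7*u^2 - u + 6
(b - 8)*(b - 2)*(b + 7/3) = b^3 - 23*b^2/3 - 22*b/3 + 112/3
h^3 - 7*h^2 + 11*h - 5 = (h - 5)*(h - 1)^2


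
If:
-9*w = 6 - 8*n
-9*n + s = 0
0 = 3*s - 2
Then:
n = 2/27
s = 2/3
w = -146/243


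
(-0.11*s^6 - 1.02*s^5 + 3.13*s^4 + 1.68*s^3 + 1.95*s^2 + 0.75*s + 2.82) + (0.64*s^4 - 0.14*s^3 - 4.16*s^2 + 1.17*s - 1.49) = -0.11*s^6 - 1.02*s^5 + 3.77*s^4 + 1.54*s^3 - 2.21*s^2 + 1.92*s + 1.33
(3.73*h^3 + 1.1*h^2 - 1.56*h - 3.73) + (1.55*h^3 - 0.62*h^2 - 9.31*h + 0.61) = 5.28*h^3 + 0.48*h^2 - 10.87*h - 3.12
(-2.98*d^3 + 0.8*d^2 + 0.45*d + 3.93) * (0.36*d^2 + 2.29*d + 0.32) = -1.0728*d^5 - 6.5362*d^4 + 1.0404*d^3 + 2.7013*d^2 + 9.1437*d + 1.2576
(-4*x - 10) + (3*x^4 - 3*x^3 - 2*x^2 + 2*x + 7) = 3*x^4 - 3*x^3 - 2*x^2 - 2*x - 3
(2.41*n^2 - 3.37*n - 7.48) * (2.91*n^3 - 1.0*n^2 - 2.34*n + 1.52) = 7.0131*n^5 - 12.2167*n^4 - 24.0362*n^3 + 19.029*n^2 + 12.3808*n - 11.3696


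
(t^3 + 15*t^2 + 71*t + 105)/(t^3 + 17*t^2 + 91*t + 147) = (t + 5)/(t + 7)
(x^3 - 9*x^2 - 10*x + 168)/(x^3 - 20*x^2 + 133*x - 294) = (x + 4)/(x - 7)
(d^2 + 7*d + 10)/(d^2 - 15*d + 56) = (d^2 + 7*d + 10)/(d^2 - 15*d + 56)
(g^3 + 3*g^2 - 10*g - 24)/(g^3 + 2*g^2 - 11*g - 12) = (g + 2)/(g + 1)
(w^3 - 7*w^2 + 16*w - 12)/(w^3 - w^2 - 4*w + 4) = (w^2 - 5*w + 6)/(w^2 + w - 2)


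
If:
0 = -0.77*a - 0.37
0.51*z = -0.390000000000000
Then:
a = -0.48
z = -0.76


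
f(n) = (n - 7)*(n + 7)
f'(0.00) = 0.00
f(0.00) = -49.00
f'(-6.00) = -12.00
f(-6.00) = -13.00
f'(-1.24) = -2.48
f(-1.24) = -47.46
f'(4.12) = 8.24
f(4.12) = -32.03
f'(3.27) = 6.54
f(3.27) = -38.31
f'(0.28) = 0.56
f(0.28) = -48.92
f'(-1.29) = -2.58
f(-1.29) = -47.34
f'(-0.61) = -1.22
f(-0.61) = -48.63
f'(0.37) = 0.74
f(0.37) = -48.86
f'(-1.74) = -3.48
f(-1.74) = -45.97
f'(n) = 2*n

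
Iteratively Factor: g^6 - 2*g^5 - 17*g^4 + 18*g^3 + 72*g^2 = (g + 3)*(g^5 - 5*g^4 - 2*g^3 + 24*g^2) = g*(g + 3)*(g^4 - 5*g^3 - 2*g^2 + 24*g) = g*(g + 2)*(g + 3)*(g^3 - 7*g^2 + 12*g) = g*(g - 4)*(g + 2)*(g + 3)*(g^2 - 3*g) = g*(g - 4)*(g - 3)*(g + 2)*(g + 3)*(g)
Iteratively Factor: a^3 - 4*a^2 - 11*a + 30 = (a + 3)*(a^2 - 7*a + 10) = (a - 2)*(a + 3)*(a - 5)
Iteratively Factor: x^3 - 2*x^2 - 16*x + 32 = (x + 4)*(x^2 - 6*x + 8) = (x - 4)*(x + 4)*(x - 2)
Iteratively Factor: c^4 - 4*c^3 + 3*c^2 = (c)*(c^3 - 4*c^2 + 3*c) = c*(c - 3)*(c^2 - c) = c^2*(c - 3)*(c - 1)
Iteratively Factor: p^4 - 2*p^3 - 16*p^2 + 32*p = (p - 4)*(p^3 + 2*p^2 - 8*p) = (p - 4)*(p + 4)*(p^2 - 2*p) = p*(p - 4)*(p + 4)*(p - 2)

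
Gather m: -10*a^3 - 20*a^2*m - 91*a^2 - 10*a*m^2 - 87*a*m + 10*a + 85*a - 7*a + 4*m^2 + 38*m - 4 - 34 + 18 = -10*a^3 - 91*a^2 + 88*a + m^2*(4 - 10*a) + m*(-20*a^2 - 87*a + 38) - 20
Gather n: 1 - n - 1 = -n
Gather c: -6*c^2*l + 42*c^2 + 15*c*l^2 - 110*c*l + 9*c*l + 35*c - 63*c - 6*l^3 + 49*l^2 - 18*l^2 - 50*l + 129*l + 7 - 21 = c^2*(42 - 6*l) + c*(15*l^2 - 101*l - 28) - 6*l^3 + 31*l^2 + 79*l - 14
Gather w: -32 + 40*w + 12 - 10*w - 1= 30*w - 21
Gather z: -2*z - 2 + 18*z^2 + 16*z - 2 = 18*z^2 + 14*z - 4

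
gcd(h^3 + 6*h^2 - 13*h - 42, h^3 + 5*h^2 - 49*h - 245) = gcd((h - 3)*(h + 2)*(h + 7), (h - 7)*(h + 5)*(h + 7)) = h + 7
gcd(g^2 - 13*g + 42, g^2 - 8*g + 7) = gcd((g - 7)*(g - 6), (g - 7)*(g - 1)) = g - 7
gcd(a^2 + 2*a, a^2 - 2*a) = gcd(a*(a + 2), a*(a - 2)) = a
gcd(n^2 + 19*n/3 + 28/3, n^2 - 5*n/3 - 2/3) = 1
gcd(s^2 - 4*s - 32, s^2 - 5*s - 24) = s - 8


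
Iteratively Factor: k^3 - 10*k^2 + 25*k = (k)*(k^2 - 10*k + 25) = k*(k - 5)*(k - 5)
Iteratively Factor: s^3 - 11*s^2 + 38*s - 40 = (s - 5)*(s^2 - 6*s + 8) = (s - 5)*(s - 4)*(s - 2)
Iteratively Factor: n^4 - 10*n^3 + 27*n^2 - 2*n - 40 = (n - 4)*(n^3 - 6*n^2 + 3*n + 10) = (n - 5)*(n - 4)*(n^2 - n - 2) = (n - 5)*(n - 4)*(n + 1)*(n - 2)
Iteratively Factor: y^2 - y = (y - 1)*(y)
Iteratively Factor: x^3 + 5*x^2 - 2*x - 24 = (x - 2)*(x^2 + 7*x + 12) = (x - 2)*(x + 4)*(x + 3)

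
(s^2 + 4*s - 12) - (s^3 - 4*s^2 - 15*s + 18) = -s^3 + 5*s^2 + 19*s - 30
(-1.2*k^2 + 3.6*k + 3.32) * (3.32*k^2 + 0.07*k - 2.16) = -3.984*k^4 + 11.868*k^3 + 13.8664*k^2 - 7.5436*k - 7.1712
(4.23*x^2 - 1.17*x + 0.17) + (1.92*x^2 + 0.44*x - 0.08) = 6.15*x^2 - 0.73*x + 0.09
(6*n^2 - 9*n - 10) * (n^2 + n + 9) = 6*n^4 - 3*n^3 + 35*n^2 - 91*n - 90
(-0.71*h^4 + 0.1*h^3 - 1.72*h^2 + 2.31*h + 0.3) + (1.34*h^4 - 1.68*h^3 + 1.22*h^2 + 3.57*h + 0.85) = 0.63*h^4 - 1.58*h^3 - 0.5*h^2 + 5.88*h + 1.15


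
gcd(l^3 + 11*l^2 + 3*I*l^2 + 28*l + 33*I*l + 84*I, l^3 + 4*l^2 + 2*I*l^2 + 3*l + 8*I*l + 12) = l^2 + l*(4 + 3*I) + 12*I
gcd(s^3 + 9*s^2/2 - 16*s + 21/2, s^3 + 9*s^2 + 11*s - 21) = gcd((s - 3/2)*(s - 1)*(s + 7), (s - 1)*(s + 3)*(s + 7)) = s^2 + 6*s - 7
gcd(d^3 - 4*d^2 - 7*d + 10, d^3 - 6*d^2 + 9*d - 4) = d - 1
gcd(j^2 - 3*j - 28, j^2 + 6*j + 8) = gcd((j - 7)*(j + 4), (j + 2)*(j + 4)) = j + 4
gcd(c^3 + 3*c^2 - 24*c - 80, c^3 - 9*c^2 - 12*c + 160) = c^2 - c - 20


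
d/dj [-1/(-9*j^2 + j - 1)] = (1 - 18*j)/(9*j^2 - j + 1)^2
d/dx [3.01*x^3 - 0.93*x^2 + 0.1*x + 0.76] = 9.03*x^2 - 1.86*x + 0.1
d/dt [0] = 0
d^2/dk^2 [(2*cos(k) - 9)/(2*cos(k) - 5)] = 8*(5*cos(k) + cos(2*k) - 3)/(2*cos(k) - 5)^3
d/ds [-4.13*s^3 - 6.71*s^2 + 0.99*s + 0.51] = -12.39*s^2 - 13.42*s + 0.99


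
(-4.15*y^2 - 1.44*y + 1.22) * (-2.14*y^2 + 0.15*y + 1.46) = 8.881*y^4 + 2.4591*y^3 - 8.8858*y^2 - 1.9194*y + 1.7812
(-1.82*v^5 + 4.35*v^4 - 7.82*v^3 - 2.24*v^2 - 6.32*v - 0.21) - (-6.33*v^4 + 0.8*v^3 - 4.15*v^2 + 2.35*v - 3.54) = -1.82*v^5 + 10.68*v^4 - 8.62*v^3 + 1.91*v^2 - 8.67*v + 3.33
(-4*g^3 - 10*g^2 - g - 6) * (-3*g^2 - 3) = 12*g^5 + 30*g^4 + 15*g^3 + 48*g^2 + 3*g + 18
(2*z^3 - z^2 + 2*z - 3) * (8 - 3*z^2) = -6*z^5 + 3*z^4 + 10*z^3 + z^2 + 16*z - 24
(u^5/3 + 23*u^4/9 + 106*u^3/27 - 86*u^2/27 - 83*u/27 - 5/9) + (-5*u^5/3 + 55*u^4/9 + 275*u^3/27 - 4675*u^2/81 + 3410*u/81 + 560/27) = -4*u^5/3 + 26*u^4/3 + 127*u^3/9 - 4933*u^2/81 + 3161*u/81 + 545/27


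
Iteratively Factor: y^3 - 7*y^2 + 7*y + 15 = (y - 5)*(y^2 - 2*y - 3) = (y - 5)*(y + 1)*(y - 3)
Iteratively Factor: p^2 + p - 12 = (p + 4)*(p - 3)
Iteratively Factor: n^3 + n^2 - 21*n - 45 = (n + 3)*(n^2 - 2*n - 15) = (n - 5)*(n + 3)*(n + 3)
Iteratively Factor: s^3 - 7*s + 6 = (s + 3)*(s^2 - 3*s + 2) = (s - 2)*(s + 3)*(s - 1)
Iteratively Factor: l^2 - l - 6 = (l - 3)*(l + 2)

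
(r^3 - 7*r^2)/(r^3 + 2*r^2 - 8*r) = r*(r - 7)/(r^2 + 2*r - 8)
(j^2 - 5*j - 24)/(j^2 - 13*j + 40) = (j + 3)/(j - 5)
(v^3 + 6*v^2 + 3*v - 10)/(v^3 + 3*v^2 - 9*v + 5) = (v + 2)/(v - 1)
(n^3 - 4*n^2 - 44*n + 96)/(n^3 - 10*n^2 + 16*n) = (n + 6)/n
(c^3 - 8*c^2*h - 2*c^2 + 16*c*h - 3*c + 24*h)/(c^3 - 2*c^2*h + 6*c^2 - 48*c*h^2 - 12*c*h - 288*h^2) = (c^2 - 2*c - 3)/(c^2 + 6*c*h + 6*c + 36*h)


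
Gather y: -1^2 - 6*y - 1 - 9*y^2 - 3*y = -9*y^2 - 9*y - 2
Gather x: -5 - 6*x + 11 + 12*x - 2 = 6*x + 4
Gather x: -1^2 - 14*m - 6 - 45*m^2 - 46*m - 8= -45*m^2 - 60*m - 15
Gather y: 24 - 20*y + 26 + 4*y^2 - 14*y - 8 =4*y^2 - 34*y + 42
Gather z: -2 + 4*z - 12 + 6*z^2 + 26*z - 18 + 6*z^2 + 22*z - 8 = 12*z^2 + 52*z - 40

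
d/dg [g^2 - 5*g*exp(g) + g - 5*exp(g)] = -5*g*exp(g) + 2*g - 10*exp(g) + 1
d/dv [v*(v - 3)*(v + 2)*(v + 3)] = 4*v^3 + 6*v^2 - 18*v - 18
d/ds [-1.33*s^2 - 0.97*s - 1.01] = -2.66*s - 0.97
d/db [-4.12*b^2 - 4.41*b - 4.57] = -8.24*b - 4.41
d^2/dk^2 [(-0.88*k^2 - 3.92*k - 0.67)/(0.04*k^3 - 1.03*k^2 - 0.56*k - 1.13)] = (-0.002816*k^6 - 0.0376319999999999*k^5 + 0.837888*k^4 - 7.593104*k^3 - 0.155586000000003*k^2 + 24.874488*k + 3.85321)/(6.4e-5*k^9 - 0.004944*k^8 + 0.12462*k^7 - 0.959719*k^6 - 1.465344*k^5 - 4.413603*k^4 - 3.933092*k^3 - 5.008725*k^2 - 2.145192*k - 1.442897)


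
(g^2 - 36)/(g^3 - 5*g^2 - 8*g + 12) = (g + 6)/(g^2 + g - 2)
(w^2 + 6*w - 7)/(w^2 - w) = (w + 7)/w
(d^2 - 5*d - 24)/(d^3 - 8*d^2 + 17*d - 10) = (d^2 - 5*d - 24)/(d^3 - 8*d^2 + 17*d - 10)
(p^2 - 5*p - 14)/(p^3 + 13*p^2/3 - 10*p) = 3*(p^2 - 5*p - 14)/(p*(3*p^2 + 13*p - 30))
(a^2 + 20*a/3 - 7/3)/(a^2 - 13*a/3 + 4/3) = (a + 7)/(a - 4)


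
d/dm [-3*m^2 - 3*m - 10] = -6*m - 3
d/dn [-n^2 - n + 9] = -2*n - 1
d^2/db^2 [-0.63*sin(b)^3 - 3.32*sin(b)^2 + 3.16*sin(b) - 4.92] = -2.6875*sin(b) - 1.4175*sin(3*b) - 6.64*cos(2*b)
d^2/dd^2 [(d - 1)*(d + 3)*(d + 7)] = 6*d + 18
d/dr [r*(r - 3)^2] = 3*(r - 3)*(r - 1)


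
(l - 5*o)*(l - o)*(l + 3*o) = l^3 - 3*l^2*o - 13*l*o^2 + 15*o^3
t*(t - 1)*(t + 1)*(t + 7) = t^4 + 7*t^3 - t^2 - 7*t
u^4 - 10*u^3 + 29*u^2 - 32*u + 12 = (u - 6)*(u - 2)*(u - 1)^2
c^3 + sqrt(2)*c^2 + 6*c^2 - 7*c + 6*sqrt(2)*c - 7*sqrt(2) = (c - 1)*(c + 7)*(c + sqrt(2))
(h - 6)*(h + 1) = h^2 - 5*h - 6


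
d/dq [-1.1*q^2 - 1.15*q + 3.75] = -2.2*q - 1.15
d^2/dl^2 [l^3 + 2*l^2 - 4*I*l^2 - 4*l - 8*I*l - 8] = 6*l + 4 - 8*I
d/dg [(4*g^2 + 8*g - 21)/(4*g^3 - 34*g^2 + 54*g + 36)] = (-8*g^4 - 32*g^3 + 370*g^2 - 570*g + 711)/(2*(4*g^6 - 68*g^5 + 397*g^4 - 846*g^3 + 117*g^2 + 972*g + 324))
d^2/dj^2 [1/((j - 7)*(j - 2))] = 2*((j - 7)^2 + (j - 7)*(j - 2) + (j - 2)^2)/((j - 7)^3*(j - 2)^3)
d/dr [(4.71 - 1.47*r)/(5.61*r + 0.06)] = (-148.728393*r - 1.590678)/(5.61*r + 0.06)^3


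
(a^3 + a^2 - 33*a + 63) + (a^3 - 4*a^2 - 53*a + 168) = 2*a^3 - 3*a^2 - 86*a + 231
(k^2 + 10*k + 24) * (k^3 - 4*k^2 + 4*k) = k^5 + 6*k^4 - 12*k^3 - 56*k^2 + 96*k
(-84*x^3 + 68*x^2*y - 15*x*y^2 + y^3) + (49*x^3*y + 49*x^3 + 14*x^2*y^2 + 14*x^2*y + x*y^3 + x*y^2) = 49*x^3*y - 35*x^3 + 14*x^2*y^2 + 82*x^2*y + x*y^3 - 14*x*y^2 + y^3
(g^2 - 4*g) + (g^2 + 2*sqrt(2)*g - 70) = 2*g^2 - 4*g + 2*sqrt(2)*g - 70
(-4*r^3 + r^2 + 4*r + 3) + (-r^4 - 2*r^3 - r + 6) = -r^4 - 6*r^3 + r^2 + 3*r + 9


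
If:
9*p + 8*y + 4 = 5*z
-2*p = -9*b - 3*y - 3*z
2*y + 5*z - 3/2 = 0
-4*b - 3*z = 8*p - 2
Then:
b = -119/9620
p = 45/481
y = -643/1924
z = 1043/2405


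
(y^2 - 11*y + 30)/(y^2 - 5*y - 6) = (y - 5)/(y + 1)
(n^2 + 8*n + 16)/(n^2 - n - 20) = (n + 4)/(n - 5)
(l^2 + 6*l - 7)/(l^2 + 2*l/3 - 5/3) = 3*(l + 7)/(3*l + 5)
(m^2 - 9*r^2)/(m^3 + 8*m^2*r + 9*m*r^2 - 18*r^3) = (-m + 3*r)/(-m^2 - 5*m*r + 6*r^2)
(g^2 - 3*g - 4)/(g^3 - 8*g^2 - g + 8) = (g - 4)/(g^2 - 9*g + 8)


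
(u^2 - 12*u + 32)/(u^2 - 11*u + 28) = (u - 8)/(u - 7)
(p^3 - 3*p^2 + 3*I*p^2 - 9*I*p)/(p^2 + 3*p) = (p^2 + 3*p*(-1 + I) - 9*I)/(p + 3)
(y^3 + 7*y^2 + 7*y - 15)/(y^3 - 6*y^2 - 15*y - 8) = (-y^3 - 7*y^2 - 7*y + 15)/(-y^3 + 6*y^2 + 15*y + 8)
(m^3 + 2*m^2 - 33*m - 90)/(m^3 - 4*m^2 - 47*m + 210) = (m^2 + 8*m + 15)/(m^2 + 2*m - 35)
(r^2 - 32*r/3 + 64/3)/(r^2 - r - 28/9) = 3*(-3*r^2 + 32*r - 64)/(-9*r^2 + 9*r + 28)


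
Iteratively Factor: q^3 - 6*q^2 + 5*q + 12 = (q + 1)*(q^2 - 7*q + 12) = (q - 4)*(q + 1)*(q - 3)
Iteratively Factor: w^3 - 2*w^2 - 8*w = (w - 4)*(w^2 + 2*w) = (w - 4)*(w + 2)*(w)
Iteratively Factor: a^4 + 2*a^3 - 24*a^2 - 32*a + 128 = (a - 2)*(a^3 + 4*a^2 - 16*a - 64) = (a - 2)*(a + 4)*(a^2 - 16) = (a - 2)*(a + 4)^2*(a - 4)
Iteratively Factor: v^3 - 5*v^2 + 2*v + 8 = (v + 1)*(v^2 - 6*v + 8) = (v - 4)*(v + 1)*(v - 2)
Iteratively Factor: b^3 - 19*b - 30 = (b + 2)*(b^2 - 2*b - 15) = (b - 5)*(b + 2)*(b + 3)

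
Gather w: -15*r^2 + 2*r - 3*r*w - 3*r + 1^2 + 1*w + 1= -15*r^2 - r + w*(1 - 3*r) + 2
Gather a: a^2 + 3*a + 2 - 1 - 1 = a^2 + 3*a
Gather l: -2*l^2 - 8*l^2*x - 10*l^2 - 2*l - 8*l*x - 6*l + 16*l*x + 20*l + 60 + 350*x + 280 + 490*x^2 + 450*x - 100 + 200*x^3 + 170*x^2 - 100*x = l^2*(-8*x - 12) + l*(8*x + 12) + 200*x^3 + 660*x^2 + 700*x + 240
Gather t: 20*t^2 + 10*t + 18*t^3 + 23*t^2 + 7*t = 18*t^3 + 43*t^2 + 17*t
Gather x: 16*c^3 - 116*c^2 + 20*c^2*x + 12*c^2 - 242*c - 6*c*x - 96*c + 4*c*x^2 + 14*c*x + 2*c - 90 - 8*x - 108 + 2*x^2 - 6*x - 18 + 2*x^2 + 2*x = 16*c^3 - 104*c^2 - 336*c + x^2*(4*c + 4) + x*(20*c^2 + 8*c - 12) - 216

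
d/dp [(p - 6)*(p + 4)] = 2*p - 2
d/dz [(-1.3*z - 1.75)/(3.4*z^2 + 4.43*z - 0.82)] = (4.42*z^2 + 11.9*z + 8.8185)/(11.56*z^4 + 30.124*z^3 + 14.0489*z^2 - 7.2652*z + 0.6724)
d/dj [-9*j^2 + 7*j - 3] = 7 - 18*j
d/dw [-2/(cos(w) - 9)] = -2*sin(w)/(cos(w) - 9)^2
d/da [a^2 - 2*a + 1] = 2*a - 2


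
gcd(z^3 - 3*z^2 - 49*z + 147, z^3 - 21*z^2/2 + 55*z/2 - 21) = z - 7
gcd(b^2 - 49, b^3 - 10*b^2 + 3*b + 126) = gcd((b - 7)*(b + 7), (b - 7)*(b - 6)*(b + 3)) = b - 7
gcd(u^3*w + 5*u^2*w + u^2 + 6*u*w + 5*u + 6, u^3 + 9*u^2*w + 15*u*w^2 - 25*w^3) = 1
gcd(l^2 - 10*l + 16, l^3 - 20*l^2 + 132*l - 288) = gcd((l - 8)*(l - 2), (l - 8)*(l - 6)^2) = l - 8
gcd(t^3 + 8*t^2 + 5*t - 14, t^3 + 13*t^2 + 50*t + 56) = t^2 + 9*t + 14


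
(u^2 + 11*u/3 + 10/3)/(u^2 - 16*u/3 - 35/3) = (u + 2)/(u - 7)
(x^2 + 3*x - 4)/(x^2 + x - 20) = (x^2 + 3*x - 4)/(x^2 + x - 20)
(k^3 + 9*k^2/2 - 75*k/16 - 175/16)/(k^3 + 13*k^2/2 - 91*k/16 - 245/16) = (k + 5)/(k + 7)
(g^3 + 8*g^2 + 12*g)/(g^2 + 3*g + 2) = g*(g + 6)/(g + 1)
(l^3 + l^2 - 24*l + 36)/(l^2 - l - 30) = (-l^3 - l^2 + 24*l - 36)/(-l^2 + l + 30)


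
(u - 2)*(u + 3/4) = u^2 - 5*u/4 - 3/2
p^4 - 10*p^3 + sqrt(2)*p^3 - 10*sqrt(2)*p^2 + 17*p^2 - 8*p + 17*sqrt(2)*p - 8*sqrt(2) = (p - 8)*(p - 1)^2*(p + sqrt(2))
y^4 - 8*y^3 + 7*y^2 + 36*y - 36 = (y - 6)*(y - 3)*(y - 1)*(y + 2)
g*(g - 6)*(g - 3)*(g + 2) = g^4 - 7*g^3 + 36*g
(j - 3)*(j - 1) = j^2 - 4*j + 3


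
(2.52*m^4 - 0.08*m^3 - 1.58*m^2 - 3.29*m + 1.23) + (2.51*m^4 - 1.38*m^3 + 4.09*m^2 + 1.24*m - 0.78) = 5.03*m^4 - 1.46*m^3 + 2.51*m^2 - 2.05*m + 0.45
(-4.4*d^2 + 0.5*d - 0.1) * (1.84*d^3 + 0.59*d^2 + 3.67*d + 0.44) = -8.096*d^5 - 1.676*d^4 - 16.037*d^3 - 0.16*d^2 - 0.147*d - 0.044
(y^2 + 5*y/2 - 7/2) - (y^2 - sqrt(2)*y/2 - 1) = sqrt(2)*y/2 + 5*y/2 - 5/2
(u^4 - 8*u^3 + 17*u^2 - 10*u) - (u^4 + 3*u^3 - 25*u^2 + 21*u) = -11*u^3 + 42*u^2 - 31*u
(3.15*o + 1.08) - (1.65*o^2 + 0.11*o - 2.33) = -1.65*o^2 + 3.04*o + 3.41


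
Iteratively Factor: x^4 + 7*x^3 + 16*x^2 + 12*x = (x + 3)*(x^3 + 4*x^2 + 4*x) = (x + 2)*(x + 3)*(x^2 + 2*x) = x*(x + 2)*(x + 3)*(x + 2)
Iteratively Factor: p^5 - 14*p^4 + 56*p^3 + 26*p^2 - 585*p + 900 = (p - 5)*(p^4 - 9*p^3 + 11*p^2 + 81*p - 180) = (p - 5)*(p + 3)*(p^3 - 12*p^2 + 47*p - 60) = (p - 5)^2*(p + 3)*(p^2 - 7*p + 12) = (p - 5)^2*(p - 4)*(p + 3)*(p - 3)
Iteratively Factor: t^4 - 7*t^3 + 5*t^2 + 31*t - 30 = (t - 5)*(t^3 - 2*t^2 - 5*t + 6) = (t - 5)*(t - 3)*(t^2 + t - 2) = (t - 5)*(t - 3)*(t - 1)*(t + 2)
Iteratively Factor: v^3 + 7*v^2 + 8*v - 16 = (v + 4)*(v^2 + 3*v - 4) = (v - 1)*(v + 4)*(v + 4)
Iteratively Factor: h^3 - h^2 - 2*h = (h - 2)*(h^2 + h) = h*(h - 2)*(h + 1)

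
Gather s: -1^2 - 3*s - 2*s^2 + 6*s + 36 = -2*s^2 + 3*s + 35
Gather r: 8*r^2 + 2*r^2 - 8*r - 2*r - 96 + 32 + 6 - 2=10*r^2 - 10*r - 60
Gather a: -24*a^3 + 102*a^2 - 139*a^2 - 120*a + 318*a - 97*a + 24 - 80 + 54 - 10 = -24*a^3 - 37*a^2 + 101*a - 12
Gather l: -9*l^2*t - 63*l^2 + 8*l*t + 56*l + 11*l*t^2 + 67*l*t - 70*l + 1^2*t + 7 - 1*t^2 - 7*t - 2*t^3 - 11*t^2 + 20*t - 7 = l^2*(-9*t - 63) + l*(11*t^2 + 75*t - 14) - 2*t^3 - 12*t^2 + 14*t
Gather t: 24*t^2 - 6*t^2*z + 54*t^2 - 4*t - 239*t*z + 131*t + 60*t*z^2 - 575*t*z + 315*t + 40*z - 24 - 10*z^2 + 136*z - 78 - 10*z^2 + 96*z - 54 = t^2*(78 - 6*z) + t*(60*z^2 - 814*z + 442) - 20*z^2 + 272*z - 156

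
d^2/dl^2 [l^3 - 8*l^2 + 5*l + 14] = 6*l - 16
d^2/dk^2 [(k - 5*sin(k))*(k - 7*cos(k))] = 5*k*sin(k) + 7*k*cos(k) + 14*sin(k) - 70*sin(2*k) - 10*cos(k) + 2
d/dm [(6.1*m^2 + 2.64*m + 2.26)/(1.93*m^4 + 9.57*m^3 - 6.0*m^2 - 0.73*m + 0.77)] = (-23.546*m^5 - 73.6626*m^4 - 67.9768*m^3 - 53.4976*m^2 + 36.514*m + 3.6826)/(3.7249*m^8 + 36.9402*m^7 + 68.4249*m^6 - 117.6578*m^5 + 25.0*m^4 + 23.4978*m^3 - 8.7071*m^2 - 1.1242*m + 0.5929)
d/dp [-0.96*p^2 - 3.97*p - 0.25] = -1.92*p - 3.97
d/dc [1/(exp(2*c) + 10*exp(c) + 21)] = 2*(-exp(c) - 5)*exp(c)/(exp(2*c) + 10*exp(c) + 21)^2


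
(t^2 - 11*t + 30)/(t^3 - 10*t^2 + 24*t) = (t - 5)/(t*(t - 4))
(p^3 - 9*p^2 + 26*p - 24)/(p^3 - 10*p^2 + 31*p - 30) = (p - 4)/(p - 5)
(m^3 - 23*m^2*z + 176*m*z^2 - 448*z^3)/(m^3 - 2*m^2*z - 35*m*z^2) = (m^2 - 16*m*z + 64*z^2)/(m*(m + 5*z))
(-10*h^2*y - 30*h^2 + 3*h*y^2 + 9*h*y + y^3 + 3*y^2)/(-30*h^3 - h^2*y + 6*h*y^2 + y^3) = (y + 3)/(3*h + y)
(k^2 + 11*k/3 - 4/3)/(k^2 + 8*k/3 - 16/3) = (3*k - 1)/(3*k - 4)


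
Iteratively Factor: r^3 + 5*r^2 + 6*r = (r)*(r^2 + 5*r + 6) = r*(r + 3)*(r + 2)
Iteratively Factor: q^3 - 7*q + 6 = (q - 2)*(q^2 + 2*q - 3) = (q - 2)*(q - 1)*(q + 3)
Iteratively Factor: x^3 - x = (x + 1)*(x^2 - x) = x*(x + 1)*(x - 1)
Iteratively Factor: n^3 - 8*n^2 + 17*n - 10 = (n - 5)*(n^2 - 3*n + 2) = (n - 5)*(n - 2)*(n - 1)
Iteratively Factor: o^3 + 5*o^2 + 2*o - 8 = (o + 2)*(o^2 + 3*o - 4) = (o + 2)*(o + 4)*(o - 1)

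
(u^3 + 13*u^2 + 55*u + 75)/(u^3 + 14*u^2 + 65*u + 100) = (u + 3)/(u + 4)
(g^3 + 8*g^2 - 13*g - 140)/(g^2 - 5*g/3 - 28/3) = 3*(g^2 + 12*g + 35)/(3*g + 7)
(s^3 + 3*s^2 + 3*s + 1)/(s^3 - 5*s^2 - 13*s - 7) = (s + 1)/(s - 7)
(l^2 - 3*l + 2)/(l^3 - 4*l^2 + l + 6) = (l - 1)/(l^2 - 2*l - 3)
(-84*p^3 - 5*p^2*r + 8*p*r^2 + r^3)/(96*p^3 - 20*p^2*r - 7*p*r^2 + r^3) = (-7*p - r)/(8*p - r)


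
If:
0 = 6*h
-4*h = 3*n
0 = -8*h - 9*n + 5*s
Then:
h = 0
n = 0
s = 0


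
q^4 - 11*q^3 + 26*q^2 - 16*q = q*(q - 8)*(q - 2)*(q - 1)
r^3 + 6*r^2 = r^2*(r + 6)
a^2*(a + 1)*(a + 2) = a^4 + 3*a^3 + 2*a^2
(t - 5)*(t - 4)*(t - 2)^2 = t^4 - 13*t^3 + 60*t^2 - 116*t + 80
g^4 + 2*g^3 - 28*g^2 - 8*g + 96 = (g - 4)*(g - 2)*(g + 2)*(g + 6)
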